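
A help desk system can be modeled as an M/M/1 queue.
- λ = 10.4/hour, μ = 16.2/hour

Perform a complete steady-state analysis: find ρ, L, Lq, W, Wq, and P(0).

Step 1: ρ = λ/μ = 10.4/16.2 = 0.6420
Step 2: L = λ/(μ-λ) = 10.4/5.80 = 1.7931
Step 3: Lq = λ²/(μ(μ-λ)) = 108.16/(16.2×5.80) = 1.1511
Step 4: W = 1/(μ-λ) = 1/5.80 = 0.17241
Step 5: Wq = λ/(μ(μ-λ)) = 10.4/(16.2×5.80) = 0.1107
Step 6: P(0) = 1-ρ = 0.3580
Verify: L = λW = 10.4×0.17241 = 1.7931 ✔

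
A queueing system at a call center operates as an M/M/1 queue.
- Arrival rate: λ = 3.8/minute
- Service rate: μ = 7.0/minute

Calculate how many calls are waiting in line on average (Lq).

ρ = λ/μ = 3.8/7.0 = 0.5429
For M/M/1: Lq = λ²/(μ(μ-λ))
Lq = 14.44/(7.0 × 3.20)
Lq = 0.6446 calls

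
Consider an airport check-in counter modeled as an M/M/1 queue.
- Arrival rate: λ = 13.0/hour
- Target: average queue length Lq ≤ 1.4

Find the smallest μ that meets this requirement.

For M/M/1: Lq = λ²/(μ(μ-λ))
Need Lq ≤ 1.4, i.e. μ(μ-λ) ≥ λ²/1.4
μ² - 13.0μ - 169.00/1.4 ≥ 0  →  μ² - 13.0μ - 120.714286 ≥ 0
Quadratic formula (positive root): μ = [λ + √(λ² + 4×120.714286)]/2
Discriminant: 169.00 + 4×120.714286 = 651.8571, √651.8571 = 25.53149
μ ≥ (13.0 + 25.53149)/2 = 19.2657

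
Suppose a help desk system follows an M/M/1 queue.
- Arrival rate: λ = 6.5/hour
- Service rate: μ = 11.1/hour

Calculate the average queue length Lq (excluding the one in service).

ρ = λ/μ = 6.5/11.1 = 0.5856
For M/M/1: Lq = λ²/(μ(μ-λ))
Lq = 42.25/(11.1 × 4.60)
Lq = 0.8275 tickets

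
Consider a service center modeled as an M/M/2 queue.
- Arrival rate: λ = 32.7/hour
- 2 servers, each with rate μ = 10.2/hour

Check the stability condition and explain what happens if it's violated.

Stability requires ρ = λ/(cμ) < 1
ρ = 32.7/(2 × 10.2) = 32.7/20.40 = 1.6029
Since 1.6029 ≥ 1, the system is UNSTABLE.
Need c > λ/μ = 32.7/10.2 = 3.21.
Minimum servers needed: c = 4.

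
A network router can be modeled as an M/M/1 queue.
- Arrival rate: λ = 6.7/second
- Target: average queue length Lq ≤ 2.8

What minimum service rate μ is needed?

For M/M/1: Lq = λ²/(μ(μ-λ))
Need Lq ≤ 2.8, i.e. μ(μ-λ) ≥ λ²/2.8
μ² - 6.7μ - 44.89/2.8 ≥ 0  →  μ² - 6.7μ - 16.03214 ≥ 0
Quadratic formula (positive root): μ = [λ + √(λ² + 4×16.03214)]/2
Discriminant: 44.89 + 4×16.03214 = 109.0186, √109.0186 = 10.4412
μ ≥ (6.7 + 10.4412)/2 = 8.5706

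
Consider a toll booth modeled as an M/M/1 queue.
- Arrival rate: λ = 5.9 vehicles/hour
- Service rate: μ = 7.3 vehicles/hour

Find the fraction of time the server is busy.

Server utilization: ρ = λ/μ
ρ = 5.9/7.3 = 0.8082
The server is busy 80.82% of the time.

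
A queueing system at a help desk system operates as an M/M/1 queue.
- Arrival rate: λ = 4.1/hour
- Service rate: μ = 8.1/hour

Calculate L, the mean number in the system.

ρ = λ/μ = 4.1/8.1 = 0.5062
For M/M/1: L = λ/(μ-λ)
L = 4.1/(8.1-4.1) = 4.1/4.00
L = 1.0250 tickets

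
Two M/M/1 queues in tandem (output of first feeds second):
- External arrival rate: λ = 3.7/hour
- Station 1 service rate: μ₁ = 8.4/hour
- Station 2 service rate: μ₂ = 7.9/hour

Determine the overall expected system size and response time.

By Jackson's theorem, each station behaves as independent M/M/1.
Station 1: ρ₁ = 3.7/8.4 = 0.4405, L₁ = ρ₁/(1-ρ₁) = λ/(μ₁-λ) = 3.7/4.70 = 0.7872
Station 2: ρ₂ = 3.7/7.9 = 0.4684, L₂ = ρ₂/(1-ρ₂) = λ/(μ₂-λ) = 3.7/4.20 = 0.8810
Total: L = L₁ + L₂ = 0.7872 + 0.8810 = 1.6682
W = L/λ = 1.6682/3.7 = 0.4509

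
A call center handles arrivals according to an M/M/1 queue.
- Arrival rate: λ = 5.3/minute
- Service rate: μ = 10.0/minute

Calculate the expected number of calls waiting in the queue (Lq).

ρ = λ/μ = 5.3/10.0 = 0.5300
For M/M/1: Lq = λ²/(μ(μ-λ))
Lq = 28.09/(10.0 × 4.70)
Lq = 0.5977 calls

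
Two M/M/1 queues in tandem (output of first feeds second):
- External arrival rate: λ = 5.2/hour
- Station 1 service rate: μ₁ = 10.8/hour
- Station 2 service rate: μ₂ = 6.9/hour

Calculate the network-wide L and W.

By Jackson's theorem, each station behaves as independent M/M/1.
Station 1: ρ₁ = 5.2/10.8 = 0.4815, L₁ = ρ₁/(1-ρ₁) = λ/(μ₁-λ) = 5.2/5.60 = 0.9286
Station 2: ρ₂ = 5.2/6.9 = 0.7536, L₂ = ρ₂/(1-ρ₂) = λ/(μ₂-λ) = 5.2/1.70 = 3.0588
Total: L = L₁ + L₂ = 0.9286 + 3.0588 = 3.9874
W = L/λ = 3.9874/5.2 = 0.7668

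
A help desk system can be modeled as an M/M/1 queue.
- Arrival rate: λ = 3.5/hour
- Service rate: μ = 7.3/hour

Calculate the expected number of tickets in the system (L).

ρ = λ/μ = 3.5/7.3 = 0.4795
For M/M/1: L = λ/(μ-λ)
L = 3.5/(7.3-3.5) = 3.5/3.80
L = 0.9211 tickets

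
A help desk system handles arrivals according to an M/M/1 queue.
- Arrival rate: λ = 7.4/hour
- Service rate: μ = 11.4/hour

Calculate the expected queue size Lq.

ρ = λ/μ = 7.4/11.4 = 0.6491
For M/M/1: Lq = λ²/(μ(μ-λ))
Lq = 54.76/(11.4 × 4.00)
Lq = 1.2009 tickets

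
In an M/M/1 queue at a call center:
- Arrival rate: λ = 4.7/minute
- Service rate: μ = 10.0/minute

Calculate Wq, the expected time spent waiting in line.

First, compute utilization: ρ = λ/μ = 4.7/10.0 = 0.4700
For M/M/1: Wq = λ/(μ(μ-λ))
Wq = 4.7/(10.0 × (10.0-4.7))
Wq = 4.7/(10.0 × 5.30)
Wq = 0.08868 minutes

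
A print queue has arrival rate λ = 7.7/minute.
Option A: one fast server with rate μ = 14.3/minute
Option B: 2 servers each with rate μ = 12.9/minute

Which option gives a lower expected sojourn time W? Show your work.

Option A: single server μ = 14.3 (M/M/1)
  ρ_A = 7.7/14.3 = 0.5385
  W_A = 1/(μ-λ) = 1/(14.3-7.7) = 1/6.60 = 0.1515

Option B: 2 servers μ = 12.9 (M/M/2)
  ρ_B = λ/(cμ) = 7.7/(2×12.9) = 0.2984
  Offered load a = λ/μ = cρ = 7.7/12.9 = 0.5969
  P₀ = [ Σₙ₌₀^1 aⁿ/n! + a^2/(2!(1-ρ)) ]⁻¹
  Σ = a^0/0! + a^1/1! = 1.0000 + 0.5969 = 1.5969
  a^2/(2!(1-ρ)) = 0.3563/(2 × 0.7016) = 0.2539
  P₀ = 1/(1.5969 + 0.2539) = 0.5403
  Lq = P₀·a^2·ρ / (2!(1-ρ)²) = 0.54030 × 0.35629 × 0.29845 / (2 × 0.49217) = 0.05837
  Wq_B = Lq/λ = 0.058366/7.7 = 0.007580
  W_B = Wq_B + 1/μ = 0.007580 + 0.07752 = 0.08510

Since W_B = 0.08510 < W_A = 0.1515, Option B (multiple servers) has the shorter time in system.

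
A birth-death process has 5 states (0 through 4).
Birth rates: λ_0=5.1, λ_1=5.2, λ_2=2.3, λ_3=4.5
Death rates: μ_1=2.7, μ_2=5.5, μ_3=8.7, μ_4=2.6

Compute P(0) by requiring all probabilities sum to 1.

Ratios P(n)/P(0) = (λ₀···λₙ₋₁)/(μ₁···μₙ):
P(1)/P(0) = (5.1)/(2.7) = 1.8889
P(2)/P(0) = (5.1×5.2)/(2.7×5.5) = 1.7859
P(3)/P(0) = (5.1×5.2×2.3)/(2.7×5.5×8.7) = 0.4721
P(4)/P(0) = (5.1×5.2×2.3×4.5)/(2.7×5.5×8.7×2.6) = 0.8171

Normalization: ∑ P(n) = 1
P(0) × (1.0000 + 1.8889 + 1.7859 + 0.4721 + 0.8171) = 1
P(0) × 5.9640 = 1
P(0) = 1/5.9640 = 0.1677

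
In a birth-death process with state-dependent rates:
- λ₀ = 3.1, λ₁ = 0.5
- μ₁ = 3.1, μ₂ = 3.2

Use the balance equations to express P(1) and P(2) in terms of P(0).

Balance equations:
State 0: λ₀P₀ = μ₁P₁ → P₁ = (λ₀/μ₁)P₀ = (3.1/3.1)P₀ = 1.0000P₀
State 1: P₂ = (λ₀λ₁)/(μ₁μ₂)P₀ = (3.1×0.5)/(3.1×3.2)P₀ = 0.1562P₀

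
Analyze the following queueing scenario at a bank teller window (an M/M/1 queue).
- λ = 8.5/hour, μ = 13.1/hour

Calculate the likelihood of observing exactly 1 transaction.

ρ = λ/μ = 8.5/13.1 = 0.6489
P(n) = (1-ρ)ρⁿ
P(1) = (1-0.6489) × 0.6489^1
P(1) = 0.3511 × 0.6489
P(1) = 0.2278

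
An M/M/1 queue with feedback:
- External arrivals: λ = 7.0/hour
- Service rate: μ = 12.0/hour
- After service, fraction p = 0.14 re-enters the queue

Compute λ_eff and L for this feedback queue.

Effective arrival rate: λ_eff = λ/(1-p) = 7.0/(1-0.14) = 7.0/0.86 = 8.1395
ρ = λ_eff/μ = 8.1395/12.0 = 0.67829
L = ρ/(1-ρ) = 0.67829/(1-0.67829) = 2.1084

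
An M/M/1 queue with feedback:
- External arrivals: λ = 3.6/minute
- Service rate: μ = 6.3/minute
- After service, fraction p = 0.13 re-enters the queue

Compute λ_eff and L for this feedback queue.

Effective arrival rate: λ_eff = λ/(1-p) = 3.6/(1-0.13) = 3.6/0.87 = 4.13793
ρ = λ_eff/μ = 4.13793/6.3 = 0.656814
L = ρ/(1-ρ) = 0.656814/(1-0.656814) = 1.9139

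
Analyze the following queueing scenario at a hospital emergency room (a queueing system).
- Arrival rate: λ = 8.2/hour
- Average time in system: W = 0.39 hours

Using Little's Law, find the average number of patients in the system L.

Little's Law: L = λW
L = 8.2 × 0.39 = 3.1980 patients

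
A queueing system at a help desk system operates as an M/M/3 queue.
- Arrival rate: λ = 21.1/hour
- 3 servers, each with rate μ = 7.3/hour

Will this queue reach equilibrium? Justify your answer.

Stability requires ρ = λ/(cμ) < 1
ρ = 21.1/(3 × 7.3) = 21.1/21.90 = 0.9635
Since 0.9635 < 1, the system is STABLE.
The servers are busy 96.35% of the time.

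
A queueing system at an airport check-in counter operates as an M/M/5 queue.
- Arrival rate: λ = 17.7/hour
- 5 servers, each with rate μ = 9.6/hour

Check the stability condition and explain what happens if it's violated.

Stability requires ρ = λ/(cμ) < 1
ρ = 17.7/(5 × 9.6) = 17.7/48.00 = 0.3687
Since 0.3687 < 1, the system is STABLE.
The servers are busy 36.88% of the time.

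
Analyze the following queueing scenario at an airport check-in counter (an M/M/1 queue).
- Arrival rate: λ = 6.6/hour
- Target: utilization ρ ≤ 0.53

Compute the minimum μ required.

ρ = λ/μ, so μ = λ/ρ
μ ≥ 6.6/0.53 = 12.4528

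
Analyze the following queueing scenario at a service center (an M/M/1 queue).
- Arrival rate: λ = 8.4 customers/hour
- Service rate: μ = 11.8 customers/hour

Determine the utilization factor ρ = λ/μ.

Server utilization: ρ = λ/μ
ρ = 8.4/11.8 = 0.7119
The server is busy 71.19% of the time.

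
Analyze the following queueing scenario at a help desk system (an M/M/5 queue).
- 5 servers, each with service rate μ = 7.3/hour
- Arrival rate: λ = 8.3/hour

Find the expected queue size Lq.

Traffic intensity: ρ = λ/(cμ) = 8.3/(5×7.3) = 0.2274
Since ρ = 0.2274 < 1, system is stable.
Offered load a = λ/μ = cρ = 8.3/7.3 = 1.1370
P₀ = [ Σₙ₌₀^4 aⁿ/n! + a^5/(5!(1-ρ)) ]⁻¹
Σ = a^0/0! + a^1/1! + a^2/2! + a^3/3! + a^4/4! = 1.0000 + 1.1370 + 0.6464 + 0.2450 + 0.06963 = 3.0980
a^5/(5!(1-ρ)) = 1.9001/(120 × 0.7726) = 0.02049
P₀ = 1/(3.0980 + 0.02049) = 0.3207
Lq = P₀·a^5·ρ / (5!(1-ρ)²) = 0.32067 × 1.9001 × 0.22740 / (120 × 0.59691) = 0.001934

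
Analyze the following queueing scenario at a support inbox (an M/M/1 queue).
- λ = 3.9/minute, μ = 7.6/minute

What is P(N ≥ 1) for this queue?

ρ = λ/μ = 3.9/7.6 = 0.5132
P(N ≥ n) = ρⁿ
P(N ≥ 1) = 0.5132^1
P(N ≥ 1) = 0.5132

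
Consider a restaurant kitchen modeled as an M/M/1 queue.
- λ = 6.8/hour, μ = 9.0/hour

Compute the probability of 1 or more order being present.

ρ = λ/μ = 6.8/9.0 = 0.7556
P(N ≥ n) = ρⁿ
P(N ≥ 1) = 0.7556^1
P(N ≥ 1) = 0.7556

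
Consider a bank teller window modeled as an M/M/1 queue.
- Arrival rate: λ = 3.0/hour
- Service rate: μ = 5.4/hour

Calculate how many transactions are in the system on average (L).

ρ = λ/μ = 3.0/5.4 = 0.5556
For M/M/1: L = λ/(μ-λ)
L = 3.0/(5.4-3.0) = 3.0/2.40
L = 1.2500 transactions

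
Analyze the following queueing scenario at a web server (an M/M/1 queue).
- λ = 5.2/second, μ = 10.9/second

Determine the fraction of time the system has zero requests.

ρ = λ/μ = 5.2/10.9 = 0.4771
P(0) = 1 - ρ = 1 - 0.4771 = 0.5229
The server is idle 52.29% of the time.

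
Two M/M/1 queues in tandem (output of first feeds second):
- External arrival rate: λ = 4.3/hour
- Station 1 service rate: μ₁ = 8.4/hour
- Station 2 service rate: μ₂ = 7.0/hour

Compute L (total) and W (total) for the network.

By Jackson's theorem, each station behaves as independent M/M/1.
Station 1: ρ₁ = 4.3/8.4 = 0.5119, L₁ = ρ₁/(1-ρ₁) = λ/(μ₁-λ) = 4.3/4.10 = 1.0488
Station 2: ρ₂ = 4.3/7.0 = 0.6143, L₂ = ρ₂/(1-ρ₂) = λ/(μ₂-λ) = 4.3/2.70 = 1.5926
Total: L = L₁ + L₂ = 1.0488 + 1.5926 = 2.6414
W = L/λ = 2.6414/4.3 = 0.6143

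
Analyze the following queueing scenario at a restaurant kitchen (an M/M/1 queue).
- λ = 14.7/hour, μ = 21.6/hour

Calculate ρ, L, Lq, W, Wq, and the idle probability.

Step 1: ρ = λ/μ = 14.7/21.6 = 0.6806
Step 2: L = λ/(μ-λ) = 14.7/6.90 = 2.1304
Step 3: Lq = λ²/(μ(μ-λ)) = 216.09/(21.6×6.90) = 1.4499
Step 4: W = 1/(μ-λ) = 1/6.90 = 0.144928
Step 5: Wq = λ/(μ(μ-λ)) = 14.7/(21.6×6.90) = 0.09863
Step 6: P(0) = 1-ρ = 0.3194
Verify: L = λW = 14.7×0.144928 = 2.1304 ✔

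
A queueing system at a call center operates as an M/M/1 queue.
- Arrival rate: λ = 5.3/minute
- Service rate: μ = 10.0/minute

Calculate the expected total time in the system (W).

First, compute utilization: ρ = λ/μ = 5.3/10.0 = 0.5300
For M/M/1: W = 1/(μ-λ)
W = 1/(10.0-5.3) = 1/4.70
W = 0.2128 minutes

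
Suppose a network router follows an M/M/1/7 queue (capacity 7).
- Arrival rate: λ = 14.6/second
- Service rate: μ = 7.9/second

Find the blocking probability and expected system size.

ρ = λ/μ = 14.6/7.9 = 1.8481
P₀ = (1-ρ)/(1-ρ^(K+1)) = (1-1.8481)/(1-1.8481^8) = -0.8481/-135.0830 = 0.006278
P_K = P₀×ρ^K = 0.006278 × 1.8481^7 = 0.006278 × 73.6340 = 0.4623
Blocking probability P_7 = 0.4623 (46.23%)
L = ρ[1 - (K+1)ρ^K + Kρ^(K+1)] / [(1-ρ)(1-ρ^(K+1))]
L = 1.8481 × (1 - 8×73.6340 + 7×136.0830) / ((1 - 1.8481) × (1 - 136.0830)) = 5.8801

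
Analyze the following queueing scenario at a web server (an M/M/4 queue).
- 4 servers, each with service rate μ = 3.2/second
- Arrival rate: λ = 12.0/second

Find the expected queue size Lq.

Traffic intensity: ρ = λ/(cμ) = 12.0/(4×3.2) = 0.9375
Since ρ = 0.9375 < 1, system is stable.
Offered load a = λ/μ = cρ = 12.0/3.2 = 3.7500
P₀ = [ Σₙ₌₀^3 aⁿ/n! + a^4/(4!(1-ρ)) ]⁻¹
Σ = a^0/0! + a^1/1! + a^2/2! + a^3/3! = 1.0000 + 3.7500 + 7.0312 + 8.7891 = 20.5703
a^4/(4!(1-ρ)) = 197.7539/(24 × 0.06250) = 131.8359
P₀ = 1/(20.5703 + 131.8359) = 0.006561
Lq = P₀·a^4·ρ / (4!(1-ρ)²) = 0.00656141 × 197.7539 × 0.937500 / (24 × 0.00390625) = 12.9754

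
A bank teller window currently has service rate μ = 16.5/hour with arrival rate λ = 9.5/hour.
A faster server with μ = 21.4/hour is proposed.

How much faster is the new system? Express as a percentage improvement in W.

System 1: ρ₁ = 9.5/16.5 = 0.5758, W₁ = 1/(16.5-9.5) = 0.14286
System 2: ρ₂ = 9.5/21.4 = 0.4439, W₂ = 1/(21.4-9.5) = 0.084034
Improvement: (W₁-W₂)/W₁ = (0.14286-0.084034)/0.14286 = 41.18%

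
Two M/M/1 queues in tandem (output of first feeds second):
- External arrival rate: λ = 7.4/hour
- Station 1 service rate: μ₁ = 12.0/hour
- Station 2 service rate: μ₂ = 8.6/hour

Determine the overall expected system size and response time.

By Jackson's theorem, each station behaves as independent M/M/1.
Station 1: ρ₁ = 7.4/12.0 = 0.6167, L₁ = ρ₁/(1-ρ₁) = λ/(μ₁-λ) = 7.4/4.60 = 1.6087
Station 2: ρ₂ = 7.4/8.6 = 0.8605, L₂ = ρ₂/(1-ρ₂) = λ/(μ₂-λ) = 7.4/1.20 = 6.1667
Total: L = L₁ + L₂ = 1.6087 + 6.1667 = 7.7754
W = L/λ = 7.7754/7.4 = 1.0507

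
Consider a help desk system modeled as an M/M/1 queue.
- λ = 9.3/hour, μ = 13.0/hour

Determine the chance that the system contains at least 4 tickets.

ρ = λ/μ = 9.3/13.0 = 0.7154
P(N ≥ n) = ρⁿ
P(N ≥ 4) = 0.7154^4
P(N ≥ 4) = 0.2619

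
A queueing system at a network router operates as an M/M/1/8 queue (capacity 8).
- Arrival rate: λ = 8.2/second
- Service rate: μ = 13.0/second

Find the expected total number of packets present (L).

ρ = λ/μ = 8.2/13.0 = 0.63077
P₀ = (1-ρ)/(1-ρ^(K+1)) = (1-0.63077)/(1-0.63077^9) = 0.36923/0.98419 = 0.3752
P_K = P₀×ρ^K = 0.37516 × 0.63077^8 = 0.37516 × 0.025059 = 0.009401
L = ρ[1 - (K+1)ρ^K + Kρ^(K+1)] / [(1-ρ)(1-ρ^(K+1))]
L = 0.63077 × (1 - 9×0.02506 + 8×0.01581) / ((1 - 0.63077) × (1 - 0.01581)) = 1.5638 packets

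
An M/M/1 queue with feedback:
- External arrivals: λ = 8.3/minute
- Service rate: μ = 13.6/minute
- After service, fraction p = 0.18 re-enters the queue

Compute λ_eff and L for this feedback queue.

Effective arrival rate: λ_eff = λ/(1-p) = 8.3/(1-0.18) = 8.3/0.82 = 10.1220
ρ = λ_eff/μ = 10.1220/13.6 = 0.74426
L = ρ/(1-ρ) = 0.74426/(1-0.74426) = 2.9102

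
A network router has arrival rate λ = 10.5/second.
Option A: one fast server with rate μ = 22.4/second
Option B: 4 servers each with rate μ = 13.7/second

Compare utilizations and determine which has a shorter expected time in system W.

Option A: single server μ = 22.4 (M/M/1)
  ρ_A = 10.5/22.4 = 0.4688
  W_A = 1/(μ-λ) = 1/(22.4-10.5) = 1/11.90 = 0.08403

Option B: 4 servers μ = 13.7 (M/M/4)
  ρ_B = λ/(cμ) = 10.5/(4×13.7) = 0.1916
  Offered load a = λ/μ = cρ = 10.5/13.7 = 0.7664
  P₀ = [ Σₙ₌₀^3 aⁿ/n! + a^4/(4!(1-ρ)) ]⁻¹
  Σ = a^0/0! + a^1/1! + a^2/2! + a^3/3! = 1.0000 + 0.76642 + 0.29370 + 0.075033 = 2.1352
  a^4/(4!(1-ρ)) = 0.3450/(24 × 0.8084) = 0.01778
  P₀ = 1/(2.1352 + 0.01778) = 0.4645
  Lq = P₀·a^4·ρ / (4!(1-ρ)²) = 0.4645 × 0.3450 × 0.1916 / (24 × 0.6535) = 0.001958
  Wq_B = Lq/λ = 0.001958/10.5 = 0.0001865
  W_B = Wq_B + 1/μ = 0.0001865 + 0.07299 = 0.07318

Since W_B = 0.07318 < W_A = 0.08403, Option B (multiple servers) has the shorter time in system.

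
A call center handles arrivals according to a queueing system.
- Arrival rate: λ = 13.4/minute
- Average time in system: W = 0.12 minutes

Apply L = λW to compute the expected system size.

Little's Law: L = λW
L = 13.4 × 0.12 = 1.6080 calls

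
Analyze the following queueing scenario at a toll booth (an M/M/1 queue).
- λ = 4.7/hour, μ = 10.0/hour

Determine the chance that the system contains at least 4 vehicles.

ρ = λ/μ = 4.7/10.0 = 0.4700
P(N ≥ n) = ρⁿ
P(N ≥ 4) = 0.4700^4
P(N ≥ 4) = 0.04880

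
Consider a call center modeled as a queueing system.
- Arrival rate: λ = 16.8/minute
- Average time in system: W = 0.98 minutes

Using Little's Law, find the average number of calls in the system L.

Little's Law: L = λW
L = 16.8 × 0.98 = 16.4640 calls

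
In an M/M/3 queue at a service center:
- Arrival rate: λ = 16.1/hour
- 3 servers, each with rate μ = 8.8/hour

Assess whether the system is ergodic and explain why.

Stability requires ρ = λ/(cμ) < 1
ρ = 16.1/(3 × 8.8) = 16.1/26.40 = 0.6098
Since 0.6098 < 1, the system is STABLE.
The servers are busy 60.98% of the time.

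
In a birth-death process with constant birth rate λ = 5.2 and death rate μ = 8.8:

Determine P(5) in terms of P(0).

For constant rates: P(n)/P(0) = (λ/μ)^n
P(5)/P(0) = (5.2/8.8)^5 = 0.5909^5 = 0.07204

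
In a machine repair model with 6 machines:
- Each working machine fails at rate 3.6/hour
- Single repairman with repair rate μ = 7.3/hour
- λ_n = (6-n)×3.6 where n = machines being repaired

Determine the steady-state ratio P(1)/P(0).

P(1)/P(0) = ∏_{i=0}^{1-1} λ_i/μ_{i+1}
= (6-0)×3.6/7.3
= 2.9589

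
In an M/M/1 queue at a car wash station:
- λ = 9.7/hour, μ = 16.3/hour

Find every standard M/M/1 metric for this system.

Step 1: ρ = λ/μ = 9.7/16.3 = 0.5951
Step 2: L = λ/(μ-λ) = 9.7/6.60 = 1.4697
Step 3: Lq = λ²/(μ(μ-λ)) = 94.09/(16.3×6.60) = 0.8746
Step 4: W = 1/(μ-λ) = 1/6.60 = 0.15152
Step 5: Wq = λ/(μ(μ-λ)) = 9.7/(16.3×6.60) = 0.09017
Step 6: P(0) = 1-ρ = 0.4049
Verify: L = λW = 9.7×0.15152 = 1.4697 ✔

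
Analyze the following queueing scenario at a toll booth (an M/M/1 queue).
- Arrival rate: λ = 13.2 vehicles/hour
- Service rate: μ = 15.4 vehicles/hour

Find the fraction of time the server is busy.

Server utilization: ρ = λ/μ
ρ = 13.2/15.4 = 0.8571
The server is busy 85.71% of the time.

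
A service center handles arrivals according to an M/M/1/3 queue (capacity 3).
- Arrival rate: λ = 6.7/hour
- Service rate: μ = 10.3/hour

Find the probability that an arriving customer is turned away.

ρ = λ/μ = 6.7/10.3 = 0.6505
P₀ = (1-ρ)/(1-ρ^(K+1)) = (1-0.6505)/(1-0.6505^4) = 0.34950/0.82094 = 0.4257
P_K = P₀×ρ^K = 0.4257 × 0.6505^3 = 0.4257 × 0.2753 = 0.1172
Blocking probability = 11.72%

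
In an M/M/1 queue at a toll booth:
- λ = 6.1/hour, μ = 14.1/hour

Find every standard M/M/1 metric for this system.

Step 1: ρ = λ/μ = 6.1/14.1 = 0.4326
Step 2: L = λ/(μ-λ) = 6.1/8.00 = 0.7625
Step 3: Lq = λ²/(μ(μ-λ)) = 37.21/(14.1×8.00) = 0.3299
Step 4: W = 1/(μ-λ) = 1/8.00 = 0.1250
Step 5: Wq = λ/(μ(μ-λ)) = 6.1/(14.1×8.00) = 0.05408
Step 6: P(0) = 1-ρ = 0.5674
Verify: L = λW = 6.1×0.1250 = 0.7625 ✔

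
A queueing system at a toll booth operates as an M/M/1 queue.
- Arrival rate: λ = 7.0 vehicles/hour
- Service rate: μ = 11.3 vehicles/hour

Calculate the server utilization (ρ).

Server utilization: ρ = λ/μ
ρ = 7.0/11.3 = 0.6195
The server is busy 61.95% of the time.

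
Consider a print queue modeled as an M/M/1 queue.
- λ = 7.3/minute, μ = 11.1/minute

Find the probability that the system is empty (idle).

ρ = λ/μ = 7.3/11.1 = 0.6577
P(0) = 1 - ρ = 1 - 0.6577 = 0.3423
The server is idle 34.23% of the time.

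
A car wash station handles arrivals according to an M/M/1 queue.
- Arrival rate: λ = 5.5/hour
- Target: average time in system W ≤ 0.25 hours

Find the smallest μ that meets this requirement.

For M/M/1: W = 1/(μ-λ)
Need W ≤ 0.25, so 1/(μ-λ) ≤ 0.25
μ - λ ≥ 1/0.25 = 4.0000
μ ≥ 5.5 + 4.0000 = 9.5000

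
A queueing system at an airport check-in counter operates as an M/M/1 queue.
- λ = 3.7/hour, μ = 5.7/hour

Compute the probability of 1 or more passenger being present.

ρ = λ/μ = 3.7/5.7 = 0.6491
P(N ≥ n) = ρⁿ
P(N ≥ 1) = 0.6491^1
P(N ≥ 1) = 0.6491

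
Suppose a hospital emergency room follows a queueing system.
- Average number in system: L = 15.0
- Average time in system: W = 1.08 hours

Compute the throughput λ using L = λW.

Little's Law: L = λW, so λ = L/W
λ = 15.0/1.08 = 13.8889 patients/hour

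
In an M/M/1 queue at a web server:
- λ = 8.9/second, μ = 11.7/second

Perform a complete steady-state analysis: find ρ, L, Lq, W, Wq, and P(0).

Step 1: ρ = λ/μ = 8.9/11.7 = 0.7607
Step 2: L = λ/(μ-λ) = 8.9/2.80 = 3.1786
Step 3: Lq = λ²/(μ(μ-λ)) = 79.21/(11.7×2.80) = 2.4179
Step 4: W = 1/(μ-λ) = 1/2.80 = 0.357143
Step 5: Wq = λ/(μ(μ-λ)) = 8.9/(11.7×2.80) = 0.2717
Step 6: P(0) = 1-ρ = 0.2393
Verify: L = λW = 8.9×0.357143 = 3.1786 ✔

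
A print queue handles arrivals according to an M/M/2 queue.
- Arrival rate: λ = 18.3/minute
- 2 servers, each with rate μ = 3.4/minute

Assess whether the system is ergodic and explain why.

Stability requires ρ = λ/(cμ) < 1
ρ = 18.3/(2 × 3.4) = 18.3/6.80 = 2.6912
Since 2.6912 ≥ 1, the system is UNSTABLE.
Need c > λ/μ = 18.3/3.4 = 5.38.
Minimum servers needed: c = 6.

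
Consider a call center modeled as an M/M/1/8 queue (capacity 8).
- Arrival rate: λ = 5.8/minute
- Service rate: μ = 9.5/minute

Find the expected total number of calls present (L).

ρ = λ/μ = 5.8/9.5 = 0.610526
P₀ = (1-ρ)/(1-ρ^(K+1)) = (1-0.610526)/(1-0.610526^9) = 0.38947/0.98821 = 0.3941
P_K = P₀×ρ^K = 0.39412 × 0.610526^8 = 0.39412 × 0.019303 = 0.007608
L = ρ[1 - (K+1)ρ^K + Kρ^(K+1)] / [(1-ρ)(1-ρ^(K+1))]
L = 0.610526 × (1 - 9×0.019303 + 8×0.011785) / ((1 - 0.610526) × (1 - 0.011785)) = 1.4602 calls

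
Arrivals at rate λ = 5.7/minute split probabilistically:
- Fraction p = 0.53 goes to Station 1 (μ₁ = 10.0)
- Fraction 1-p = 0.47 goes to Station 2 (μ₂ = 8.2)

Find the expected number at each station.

Effective rates: λ₁ = 5.7×0.53 = 3.021, λ₂ = 5.7×0.47 = 2.679
Station 1: ρ₁ = 3.021/10.0 = 0.3021, L₁ = ρ₁/(1-ρ₁) = 0.3021/(1-0.3021) = 0.4329
Station 2: ρ₂ = 2.679/8.2 = 0.3267, L₂ = ρ₂/(1-ρ₂) = 0.3267/(1-0.3267) = 0.4852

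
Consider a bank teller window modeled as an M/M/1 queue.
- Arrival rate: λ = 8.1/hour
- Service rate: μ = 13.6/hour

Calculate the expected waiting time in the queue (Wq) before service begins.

First, compute utilization: ρ = λ/μ = 8.1/13.6 = 0.5956
For M/M/1: Wq = λ/(μ(μ-λ))
Wq = 8.1/(13.6 × (13.6-8.1))
Wq = 8.1/(13.6 × 5.50)
Wq = 0.1083 hours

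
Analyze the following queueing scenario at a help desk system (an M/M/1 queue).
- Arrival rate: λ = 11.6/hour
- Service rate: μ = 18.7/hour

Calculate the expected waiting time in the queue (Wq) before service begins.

First, compute utilization: ρ = λ/μ = 11.6/18.7 = 0.6203
For M/M/1: Wq = λ/(μ(μ-λ))
Wq = 11.6/(18.7 × (18.7-11.6))
Wq = 11.6/(18.7 × 7.10)
Wq = 0.08737 hours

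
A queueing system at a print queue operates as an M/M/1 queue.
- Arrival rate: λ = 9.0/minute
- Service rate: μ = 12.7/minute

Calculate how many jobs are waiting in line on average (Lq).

ρ = λ/μ = 9.0/12.7 = 0.7087
For M/M/1: Lq = λ²/(μ(μ-λ))
Lq = 81.00/(12.7 × 3.70)
Lq = 1.7238 jobs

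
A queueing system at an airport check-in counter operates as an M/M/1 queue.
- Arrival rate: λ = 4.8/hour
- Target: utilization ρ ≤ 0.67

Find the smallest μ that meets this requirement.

ρ = λ/μ, so μ = λ/ρ
μ ≥ 4.8/0.67 = 7.1642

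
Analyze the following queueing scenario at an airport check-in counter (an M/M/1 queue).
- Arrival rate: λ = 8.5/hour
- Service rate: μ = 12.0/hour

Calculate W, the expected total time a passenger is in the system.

First, compute utilization: ρ = λ/μ = 8.5/12.0 = 0.7083
For M/M/1: W = 1/(μ-λ)
W = 1/(12.0-8.5) = 1/3.50
W = 0.2857 hours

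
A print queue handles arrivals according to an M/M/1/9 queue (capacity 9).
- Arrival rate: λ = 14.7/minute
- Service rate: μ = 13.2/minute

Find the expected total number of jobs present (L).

ρ = λ/μ = 14.7/13.2 = 1.11364
P₀ = (1-ρ)/(1-ρ^(K+1)) = (1-1.11364)/(1-1.11364^10) = -0.11364/-1.9339 = 0.05876
P_K = P₀×ρ^K = 0.05876 × 1.11364^9 = 0.05876 × 2.6345 = 0.1548
L = ρ[1 - (K+1)ρ^K + Kρ^(K+1)] / [(1-ρ)(1-ρ^(K+1))]
L = 1.11364 × (1 - 10×2.6345315 + 9×2.9339197) / ((1 - 1.11364) × (1 - 2.9339197)) = 5.3711 jobs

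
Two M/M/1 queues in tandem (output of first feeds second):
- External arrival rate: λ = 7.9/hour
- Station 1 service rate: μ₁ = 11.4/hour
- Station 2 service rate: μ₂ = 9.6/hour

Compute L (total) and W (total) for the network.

By Jackson's theorem, each station behaves as independent M/M/1.
Station 1: ρ₁ = 7.9/11.4 = 0.6930, L₁ = ρ₁/(1-ρ₁) = λ/(μ₁-λ) = 7.9/3.50 = 2.2571
Station 2: ρ₂ = 7.9/9.6 = 0.8229, L₂ = ρ₂/(1-ρ₂) = λ/(μ₂-λ) = 7.9/1.70 = 4.6471
Total: L = L₁ + L₂ = 2.2571 + 4.6471 = 6.9042
W = L/λ = 6.9042/7.9 = 0.8739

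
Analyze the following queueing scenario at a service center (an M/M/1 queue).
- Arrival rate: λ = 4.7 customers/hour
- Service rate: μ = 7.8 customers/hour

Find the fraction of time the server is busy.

Server utilization: ρ = λ/μ
ρ = 4.7/7.8 = 0.6026
The server is busy 60.26% of the time.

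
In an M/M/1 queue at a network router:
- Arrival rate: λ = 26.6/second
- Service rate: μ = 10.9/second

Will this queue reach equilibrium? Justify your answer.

Stability requires ρ = λ/(cμ) < 1
ρ = 26.6/(1 × 10.9) = 26.6/10.90 = 2.4404
Since 2.4404 ≥ 1, the system is UNSTABLE.
Queue grows without bound. Need μ > λ = 26.6.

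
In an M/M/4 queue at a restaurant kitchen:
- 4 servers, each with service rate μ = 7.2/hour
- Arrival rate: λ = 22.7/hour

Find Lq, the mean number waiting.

Traffic intensity: ρ = λ/(cμ) = 22.7/(4×7.2) = 0.7882
Since ρ = 0.7882 < 1, system is stable.
Offered load a = λ/μ = cρ = 22.7/7.2 = 3.1528
P₀ = [ Σₙ₌₀^3 aⁿ/n! + a^4/(4!(1-ρ)) ]⁻¹
Σ = a^0/0! + a^1/1! + a^2/2! + a^3/3! = 1.0000 + 3.1528 + 4.9700 + 5.2231 = 14.3459
a^4/(4!(1-ρ)) = 98.8038/(24 × 0.211806) = 19.4368
P₀ = 1/(14.3459 + 19.4368) = 0.02960
Lq = P₀·a^4·ρ / (4!(1-ρ)²) = 0.029601 × 98.8038 × 0.78819 / (24 × 0.044862) = 2.1410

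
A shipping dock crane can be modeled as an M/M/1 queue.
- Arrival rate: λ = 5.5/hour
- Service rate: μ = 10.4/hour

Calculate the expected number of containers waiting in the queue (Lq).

ρ = λ/μ = 5.5/10.4 = 0.5288
For M/M/1: Lq = λ²/(μ(μ-λ))
Lq = 30.25/(10.4 × 4.90)
Lq = 0.5936 containers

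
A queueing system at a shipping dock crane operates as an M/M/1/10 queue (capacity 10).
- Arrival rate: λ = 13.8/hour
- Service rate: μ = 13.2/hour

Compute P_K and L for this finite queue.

ρ = λ/μ = 13.8/13.2 = 1.04545
P₀ = (1-ρ)/(1-ρ^(K+1)) = (1-1.04545)/(1-1.04545^11) = -0.045450/-0.63056 = 0.07208
P_K = P₀×ρ^K = 0.07208 × 1.04545^10 = 0.07208 × 1.5597 = 0.1124
Blocking probability P_10 = 0.1124 (11.24%)
L = ρ[1 - (K+1)ρ^K + Kρ^(K+1)] / [(1-ρ)(1-ρ^(K+1))]
L = 1.04545 × (1 - 11×1.559670 + 10×1.630557) / ((1 - 1.04545) × (1 - 1.630557)) = 5.4427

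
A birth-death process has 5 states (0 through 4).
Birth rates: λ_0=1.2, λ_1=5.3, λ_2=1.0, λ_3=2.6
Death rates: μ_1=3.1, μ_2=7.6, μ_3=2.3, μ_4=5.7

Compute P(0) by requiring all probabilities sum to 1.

Ratios P(n)/P(0) = (λ₀···λₙ₋₁)/(μ₁···μₙ):
P(1)/P(0) = (1.2)/(3.1) = 0.387097
P(2)/P(0) = (1.2×5.3)/(3.1×7.6) = 0.269949
P(3)/P(0) = (1.2×5.3×1.0)/(3.1×7.6×2.3) = 0.117369
P(4)/P(0) = (1.2×5.3×1.0×2.6)/(3.1×7.6×2.3×5.7) = 0.0535368

Normalization: ∑ P(n) = 1
P(0) × (1.00000 + 0.387097 + 0.269949 + 0.117369 + 0.0535368) = 1
P(0) × 1.82795 = 1
P(0) = 1/1.82795 = 0.5471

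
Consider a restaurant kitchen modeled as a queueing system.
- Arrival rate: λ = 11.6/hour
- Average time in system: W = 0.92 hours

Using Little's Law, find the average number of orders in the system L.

Little's Law: L = λW
L = 11.6 × 0.92 = 10.6720 orders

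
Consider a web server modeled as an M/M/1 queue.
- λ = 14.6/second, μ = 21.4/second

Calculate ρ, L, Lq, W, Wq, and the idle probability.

Step 1: ρ = λ/μ = 14.6/21.4 = 0.6822
Step 2: L = λ/(μ-λ) = 14.6/6.80 = 2.1471
Step 3: Lq = λ²/(μ(μ-λ)) = 213.16/(21.4×6.80) = 1.4648
Step 4: W = 1/(μ-λ) = 1/6.80 = 0.14706
Step 5: Wq = λ/(μ(μ-λ)) = 14.6/(21.4×6.80) = 0.1003
Step 6: P(0) = 1-ρ = 0.3178
Verify: L = λW = 14.6×0.14706 = 2.1471 ✔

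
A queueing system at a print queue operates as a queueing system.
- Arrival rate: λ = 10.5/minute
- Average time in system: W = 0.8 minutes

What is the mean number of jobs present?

Little's Law: L = λW
L = 10.5 × 0.8 = 8.4000 jobs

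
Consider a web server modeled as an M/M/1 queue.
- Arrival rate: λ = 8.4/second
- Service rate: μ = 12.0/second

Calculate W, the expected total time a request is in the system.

First, compute utilization: ρ = λ/μ = 8.4/12.0 = 0.7000
For M/M/1: W = 1/(μ-λ)
W = 1/(12.0-8.4) = 1/3.60
W = 0.2778 seconds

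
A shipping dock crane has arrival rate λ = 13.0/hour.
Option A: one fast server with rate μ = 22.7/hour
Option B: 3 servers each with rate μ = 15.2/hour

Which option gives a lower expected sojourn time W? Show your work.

Option A: single server μ = 22.7 (M/M/1)
  ρ_A = 13.0/22.7 = 0.5727
  W_A = 1/(μ-λ) = 1/(22.7-13.0) = 1/9.70 = 0.1031

Option B: 3 servers μ = 15.2 (M/M/3)
  ρ_B = λ/(cμ) = 13.0/(3×15.2) = 0.2851
  Offered load a = λ/μ = cρ = 13.0/15.2 = 0.8553
  P₀ = [ Σₙ₌₀^2 aⁿ/n! + a^3/(3!(1-ρ)) ]⁻¹
  Σ = a^0/0! + a^1/1! + a^2/2! = 1.0000 + 0.8553 + 0.3657 = 2.2210
  a^3/(3!(1-ρ)) = 0.6256/(6 × 0.7149) = 0.1458
  P₀ = 1/(2.2210 + 0.1458) = 0.4225
  Lq = P₀·a^3·ρ / (3!(1-ρ)²) = 0.4225 × 0.6256 × 0.2851 / (6 × 0.5111) = 0.02457
  Wq_B = Lq/λ = 0.02457/13.0 = 0.001890
  W_B = Wq_B + 1/μ = 0.001890 + 0.06579 = 0.06768

Since W_B = 0.06768 < W_A = 0.1031, Option B (multiple servers) has the shorter time in system.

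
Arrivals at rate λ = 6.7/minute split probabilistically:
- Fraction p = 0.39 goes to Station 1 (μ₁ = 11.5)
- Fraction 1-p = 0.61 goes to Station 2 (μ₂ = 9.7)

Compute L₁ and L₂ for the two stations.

Effective rates: λ₁ = 6.7×0.39 = 2.613, λ₂ = 6.7×0.61 = 4.087
Station 1: ρ₁ = 2.613/11.5 = 0.2272, L₁ = ρ₁/(1-ρ₁) = 0.2272/(1-0.2272) = 0.2940
Station 2: ρ₂ = 4.087/9.7 = 0.42134, L₂ = ρ₂/(1-ρ₂) = 0.42134/(1-0.42134) = 0.7281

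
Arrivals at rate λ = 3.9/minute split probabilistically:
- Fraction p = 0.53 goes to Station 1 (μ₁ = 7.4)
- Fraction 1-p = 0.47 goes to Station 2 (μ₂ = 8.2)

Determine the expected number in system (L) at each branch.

Effective rates: λ₁ = 3.9×0.53 = 2.067, λ₂ = 3.9×0.47 = 1.833
Station 1: ρ₁ = 2.067/7.4 = 0.27932, L₁ = ρ₁/(1-ρ₁) = 0.27932/(1-0.27932) = 0.3876
Station 2: ρ₂ = 1.833/8.2 = 0.22354, L₂ = ρ₂/(1-ρ₂) = 0.22354/(1-0.22354) = 0.2879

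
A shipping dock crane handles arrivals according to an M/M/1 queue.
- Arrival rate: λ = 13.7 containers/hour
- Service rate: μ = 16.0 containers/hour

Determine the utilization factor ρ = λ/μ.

Server utilization: ρ = λ/μ
ρ = 13.7/16.0 = 0.8562
The server is busy 85.62% of the time.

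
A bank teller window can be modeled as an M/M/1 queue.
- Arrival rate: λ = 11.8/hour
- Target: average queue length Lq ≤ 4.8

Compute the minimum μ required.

For M/M/1: Lq = λ²/(μ(μ-λ))
Need Lq ≤ 4.8, i.e. μ(μ-λ) ≥ λ²/4.8
μ² - 11.8μ - 139.24/4.8 ≥ 0  →  μ² - 11.8μ - 29.008333 ≥ 0
Quadratic formula (positive root): μ = [λ + √(λ² + 4×29.008333)]/2
Discriminant: 139.24 + 4×29.008333 = 255.27333, √255.27333 = 15.97728
μ ≥ (11.8 + 15.97728)/2 = 13.8886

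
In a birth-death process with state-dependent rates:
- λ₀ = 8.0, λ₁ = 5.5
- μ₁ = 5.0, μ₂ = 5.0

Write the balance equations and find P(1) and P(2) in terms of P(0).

Balance equations:
State 0: λ₀P₀ = μ₁P₁ → P₁ = (λ₀/μ₁)P₀ = (8.0/5.0)P₀ = 1.6000P₀
State 1: P₂ = (λ₀λ₁)/(μ₁μ₂)P₀ = (8.0×5.5)/(5.0×5.0)P₀ = 1.7600P₀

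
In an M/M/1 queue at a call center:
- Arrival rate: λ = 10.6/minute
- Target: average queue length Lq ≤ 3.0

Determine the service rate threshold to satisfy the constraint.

For M/M/1: Lq = λ²/(μ(μ-λ))
Need Lq ≤ 3.0, i.e. μ(μ-λ) ≥ λ²/3.0
μ² - 10.6μ - 112.36/3.0 ≥ 0  →  μ² - 10.6μ - 37.45333 ≥ 0
Quadratic formula (positive root): μ = [λ + √(λ² + 4×37.45333)]/2
Discriminant: 112.36 + 4×37.45333 = 262.1733, √262.1733 = 16.1918
μ ≥ (10.6 + 16.1918)/2 = 13.3959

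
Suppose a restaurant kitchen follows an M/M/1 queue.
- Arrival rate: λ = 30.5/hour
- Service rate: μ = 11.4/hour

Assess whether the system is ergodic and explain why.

Stability requires ρ = λ/(cμ) < 1
ρ = 30.5/(1 × 11.4) = 30.5/11.40 = 2.6754
Since 2.6754 ≥ 1, the system is UNSTABLE.
Queue grows without bound. Need μ > λ = 30.5.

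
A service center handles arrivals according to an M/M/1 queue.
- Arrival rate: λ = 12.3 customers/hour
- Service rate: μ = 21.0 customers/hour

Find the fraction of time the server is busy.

Server utilization: ρ = λ/μ
ρ = 12.3/21.0 = 0.5857
The server is busy 58.57% of the time.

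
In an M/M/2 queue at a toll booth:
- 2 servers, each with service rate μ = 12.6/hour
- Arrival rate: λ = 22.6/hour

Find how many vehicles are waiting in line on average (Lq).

Traffic intensity: ρ = λ/(cμ) = 22.6/(2×12.6) = 0.8968
Since ρ = 0.8968 < 1, system is stable.
Offered load a = λ/μ = cρ = 22.6/12.6 = 1.7937
P₀ = [ Σₙ₌₀^1 aⁿ/n! + a^2/(2!(1-ρ)) ]⁻¹
Σ = a^0/0! + a^1/1! = 1.0000 + 1.7937 = 2.7937
a^2/(2!(1-ρ)) = 3.217183/(2 × 0.1031746) = 15.5910
P₀ = 1/(2.7937 + 15.5910) = 0.05439
Lq = P₀·a^2·ρ / (2!(1-ρ)²) = 0.054393 × 3.2172 × 0.89683 / (2 × 0.010645) = 7.3715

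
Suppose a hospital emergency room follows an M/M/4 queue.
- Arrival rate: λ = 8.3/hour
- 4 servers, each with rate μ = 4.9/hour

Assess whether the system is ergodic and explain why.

Stability requires ρ = λ/(cμ) < 1
ρ = 8.3/(4 × 4.9) = 8.3/19.60 = 0.4235
Since 0.4235 < 1, the system is STABLE.
The servers are busy 42.35% of the time.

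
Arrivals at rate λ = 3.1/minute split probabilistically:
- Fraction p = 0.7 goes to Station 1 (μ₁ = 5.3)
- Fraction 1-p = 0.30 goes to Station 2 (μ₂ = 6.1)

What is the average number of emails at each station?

Effective rates: λ₁ = 3.1×0.7 = 2.17, λ₂ = 3.1×0.30 = 0.93
Station 1: ρ₁ = 2.17/5.3 = 0.40943, L₁ = ρ₁/(1-ρ₁) = 0.40943/(1-0.40943) = 0.6933
Station 2: ρ₂ = 0.93/6.1 = 0.1525, L₂ = ρ₂/(1-ρ₂) = 0.1525/(1-0.1525) = 0.1799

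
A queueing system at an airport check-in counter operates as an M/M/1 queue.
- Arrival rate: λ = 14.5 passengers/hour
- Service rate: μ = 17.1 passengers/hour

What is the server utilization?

Server utilization: ρ = λ/μ
ρ = 14.5/17.1 = 0.8480
The server is busy 84.80% of the time.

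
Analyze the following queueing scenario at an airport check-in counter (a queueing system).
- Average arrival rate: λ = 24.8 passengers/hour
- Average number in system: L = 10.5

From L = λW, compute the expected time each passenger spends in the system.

Little's Law: L = λW, so W = L/λ
W = 10.5/24.8 = 0.4234 hours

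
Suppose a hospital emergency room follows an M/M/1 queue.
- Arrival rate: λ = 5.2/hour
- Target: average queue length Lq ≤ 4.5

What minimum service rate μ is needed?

For M/M/1: Lq = λ²/(μ(μ-λ))
Need Lq ≤ 4.5, i.e. μ(μ-λ) ≥ λ²/4.5
μ² - 5.2μ - 27.04/4.5 ≥ 0  →  μ² - 5.2μ - 6.0089 ≥ 0
Quadratic formula (positive root): μ = [λ + √(λ² + 4×6.0089)]/2
Discriminant: 27.04 + 4×6.0089 = 51.0756, √51.0756 = 7.1467
μ ≥ (5.2 + 7.1467)/2 = 6.1734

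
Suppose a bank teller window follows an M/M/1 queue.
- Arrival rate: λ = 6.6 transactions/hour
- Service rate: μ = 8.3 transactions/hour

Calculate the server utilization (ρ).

Server utilization: ρ = λ/μ
ρ = 6.6/8.3 = 0.7952
The server is busy 79.52% of the time.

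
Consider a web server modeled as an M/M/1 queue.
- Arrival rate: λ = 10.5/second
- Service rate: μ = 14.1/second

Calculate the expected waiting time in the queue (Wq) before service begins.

First, compute utilization: ρ = λ/μ = 10.5/14.1 = 0.7447
For M/M/1: Wq = λ/(μ(μ-λ))
Wq = 10.5/(14.1 × (14.1-10.5))
Wq = 10.5/(14.1 × 3.60)
Wq = 0.2069 seconds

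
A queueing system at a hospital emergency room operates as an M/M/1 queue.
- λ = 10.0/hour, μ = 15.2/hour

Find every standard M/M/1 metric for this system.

Step 1: ρ = λ/μ = 10.0/15.2 = 0.6579
Step 2: L = λ/(μ-λ) = 10.0/5.20 = 1.9231
Step 3: Lq = λ²/(μ(μ-λ)) = 100.00/(15.2×5.20) = 1.2652
Step 4: W = 1/(μ-λ) = 1/5.20 = 0.19231
Step 5: Wq = λ/(μ(μ-λ)) = 10.0/(15.2×5.20) = 0.1265
Step 6: P(0) = 1-ρ = 0.3421
Verify: L = λW = 10.0×0.19231 = 1.9231 ✔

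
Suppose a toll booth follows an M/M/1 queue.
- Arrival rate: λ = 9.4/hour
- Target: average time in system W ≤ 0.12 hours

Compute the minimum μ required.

For M/M/1: W = 1/(μ-λ)
Need W ≤ 0.12, so 1/(μ-λ) ≤ 0.12
μ - λ ≥ 1/0.12 = 8.3333
μ ≥ 9.4 + 8.3333 = 17.7333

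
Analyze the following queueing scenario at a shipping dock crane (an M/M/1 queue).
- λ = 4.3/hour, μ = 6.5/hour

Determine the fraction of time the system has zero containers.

ρ = λ/μ = 4.3/6.5 = 0.6615
P(0) = 1 - ρ = 1 - 0.6615 = 0.3385
The server is idle 33.85% of the time.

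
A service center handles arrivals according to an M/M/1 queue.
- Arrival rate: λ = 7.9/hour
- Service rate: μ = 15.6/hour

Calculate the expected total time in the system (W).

First, compute utilization: ρ = λ/μ = 7.9/15.6 = 0.5064
For M/M/1: W = 1/(μ-λ)
W = 1/(15.6-7.9) = 1/7.70
W = 0.1299 hours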